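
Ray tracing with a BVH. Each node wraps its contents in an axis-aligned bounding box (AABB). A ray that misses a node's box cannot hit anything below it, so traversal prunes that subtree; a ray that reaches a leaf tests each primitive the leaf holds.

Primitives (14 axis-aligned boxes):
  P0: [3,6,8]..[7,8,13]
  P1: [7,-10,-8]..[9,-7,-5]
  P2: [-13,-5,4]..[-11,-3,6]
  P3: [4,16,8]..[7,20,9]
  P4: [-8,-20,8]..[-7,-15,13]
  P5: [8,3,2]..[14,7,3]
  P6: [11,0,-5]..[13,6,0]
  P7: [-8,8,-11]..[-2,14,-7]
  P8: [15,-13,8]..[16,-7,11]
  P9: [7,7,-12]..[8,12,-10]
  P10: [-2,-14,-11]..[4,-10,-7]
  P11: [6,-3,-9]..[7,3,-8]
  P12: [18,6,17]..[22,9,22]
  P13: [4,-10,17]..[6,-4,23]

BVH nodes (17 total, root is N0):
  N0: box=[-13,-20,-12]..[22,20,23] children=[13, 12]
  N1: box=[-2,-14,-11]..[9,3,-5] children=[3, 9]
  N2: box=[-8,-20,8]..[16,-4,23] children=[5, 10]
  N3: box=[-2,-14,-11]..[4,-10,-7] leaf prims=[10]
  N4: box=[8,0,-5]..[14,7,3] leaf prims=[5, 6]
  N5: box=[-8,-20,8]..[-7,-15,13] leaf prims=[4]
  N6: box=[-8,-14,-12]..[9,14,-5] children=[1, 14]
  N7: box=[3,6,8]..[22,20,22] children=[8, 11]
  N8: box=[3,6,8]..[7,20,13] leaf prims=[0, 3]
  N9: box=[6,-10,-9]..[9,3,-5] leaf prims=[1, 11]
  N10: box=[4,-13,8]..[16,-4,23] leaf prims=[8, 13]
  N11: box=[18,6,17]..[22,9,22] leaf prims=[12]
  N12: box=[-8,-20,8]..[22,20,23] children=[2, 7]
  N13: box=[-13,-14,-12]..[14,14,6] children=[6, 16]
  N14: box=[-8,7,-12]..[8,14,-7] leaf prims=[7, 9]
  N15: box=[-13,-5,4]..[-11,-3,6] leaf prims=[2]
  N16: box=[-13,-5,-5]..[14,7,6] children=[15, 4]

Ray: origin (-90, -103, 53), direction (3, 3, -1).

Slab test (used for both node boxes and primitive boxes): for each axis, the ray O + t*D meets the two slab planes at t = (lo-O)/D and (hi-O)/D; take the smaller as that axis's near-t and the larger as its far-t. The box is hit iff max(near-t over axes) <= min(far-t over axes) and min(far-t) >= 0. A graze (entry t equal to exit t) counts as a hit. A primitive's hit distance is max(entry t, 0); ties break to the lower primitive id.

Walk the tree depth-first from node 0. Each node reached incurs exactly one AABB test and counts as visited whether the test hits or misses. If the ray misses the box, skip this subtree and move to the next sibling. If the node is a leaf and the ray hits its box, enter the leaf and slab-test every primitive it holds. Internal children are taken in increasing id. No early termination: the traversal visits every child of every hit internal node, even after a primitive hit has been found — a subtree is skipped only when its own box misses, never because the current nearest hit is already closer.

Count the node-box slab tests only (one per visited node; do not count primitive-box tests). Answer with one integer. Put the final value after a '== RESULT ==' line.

Walk:
N0 x:[77/3,112/3] y:[83/3,41] z:[30,65] -> hit [30,112/3], descend [12, 13]
  N12 x:[82/3,112/3] y:[83/3,41] z:[30,45] -> hit [30,112/3], descend [2, 7]
    N2 x:[82/3,106/3] y:[83/3,33] z:[30,45] -> hit [30,33], descend [5, 10]
      N5 x:[82/3,83/3] y:[83/3,88/3] z:[40,45] -> miss, prune
      N10 x:[94/3,106/3] y:[30,33] z:[30,45] -> hit [94/3,33] leaf, test {P8(miss), P13@t=94/3}
    N7 x:[31,112/3] y:[109/3,41] z:[31,45] -> hit [109/3,112/3], descend [8, 11]
      N8 x:[31,97/3] y:[109/3,41] z:[40,45] -> miss, prune
      N11 x:[36,112/3] y:[109/3,112/3] z:[31,36] -> miss, prune
  N13 x:[77/3,104/3] y:[89/3,39] z:[47,65] -> miss, prune

Summary -> nodes [0, 12, 2, 5, 10, 7, 8, 11, 13]; box-tests=9; leaf-entries=1; first=P13

== RESULT ==
9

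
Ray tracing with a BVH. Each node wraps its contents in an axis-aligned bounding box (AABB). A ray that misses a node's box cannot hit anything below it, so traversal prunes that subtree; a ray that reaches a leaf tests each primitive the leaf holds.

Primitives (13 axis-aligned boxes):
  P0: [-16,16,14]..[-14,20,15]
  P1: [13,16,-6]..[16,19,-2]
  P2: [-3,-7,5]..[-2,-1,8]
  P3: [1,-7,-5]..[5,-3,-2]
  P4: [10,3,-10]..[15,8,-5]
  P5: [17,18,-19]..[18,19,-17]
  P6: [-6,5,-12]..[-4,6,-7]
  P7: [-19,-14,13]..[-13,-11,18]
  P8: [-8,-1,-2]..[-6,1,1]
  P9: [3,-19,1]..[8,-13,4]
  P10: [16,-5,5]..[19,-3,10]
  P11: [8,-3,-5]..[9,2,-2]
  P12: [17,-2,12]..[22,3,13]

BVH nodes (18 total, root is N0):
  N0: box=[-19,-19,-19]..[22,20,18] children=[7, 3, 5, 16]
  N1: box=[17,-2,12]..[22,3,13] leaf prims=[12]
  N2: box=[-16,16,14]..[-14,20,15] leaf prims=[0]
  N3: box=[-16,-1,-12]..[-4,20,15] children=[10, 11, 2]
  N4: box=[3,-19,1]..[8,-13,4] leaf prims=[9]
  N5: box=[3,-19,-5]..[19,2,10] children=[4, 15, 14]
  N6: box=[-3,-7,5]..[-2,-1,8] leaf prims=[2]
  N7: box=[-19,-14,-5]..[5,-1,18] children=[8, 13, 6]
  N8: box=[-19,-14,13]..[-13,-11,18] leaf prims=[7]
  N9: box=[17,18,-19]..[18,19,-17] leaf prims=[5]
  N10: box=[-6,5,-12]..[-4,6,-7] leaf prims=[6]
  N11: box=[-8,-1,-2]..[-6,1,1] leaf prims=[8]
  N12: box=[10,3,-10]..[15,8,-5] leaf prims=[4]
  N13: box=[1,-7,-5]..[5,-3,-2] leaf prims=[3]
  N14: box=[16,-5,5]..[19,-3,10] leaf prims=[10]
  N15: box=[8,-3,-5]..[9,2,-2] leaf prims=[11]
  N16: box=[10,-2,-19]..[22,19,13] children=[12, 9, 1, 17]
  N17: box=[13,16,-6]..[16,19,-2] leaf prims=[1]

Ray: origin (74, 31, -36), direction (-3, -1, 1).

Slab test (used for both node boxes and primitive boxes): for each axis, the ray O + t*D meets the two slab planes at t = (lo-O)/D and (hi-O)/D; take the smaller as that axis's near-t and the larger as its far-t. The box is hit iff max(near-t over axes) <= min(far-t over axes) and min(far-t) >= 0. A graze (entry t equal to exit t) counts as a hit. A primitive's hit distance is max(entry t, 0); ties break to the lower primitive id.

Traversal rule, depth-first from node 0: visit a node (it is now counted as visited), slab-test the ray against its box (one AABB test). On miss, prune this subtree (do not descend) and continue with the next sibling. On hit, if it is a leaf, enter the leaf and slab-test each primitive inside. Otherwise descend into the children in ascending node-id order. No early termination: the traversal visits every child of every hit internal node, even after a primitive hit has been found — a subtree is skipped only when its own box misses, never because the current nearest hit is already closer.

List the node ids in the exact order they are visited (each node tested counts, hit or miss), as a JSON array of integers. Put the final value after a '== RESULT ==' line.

Trace the traversal:
N0 x:[52/3,31] y:[11,50] z:[17,54] -> hit [52/3,31], descend [3, 5, 7, 16]
  N3 x:[26,30] y:[11,32] z:[24,51] -> hit [26,30], descend [2, 10, 11]
    N2 x:[88/3,30] y:[11,15] z:[50,51] -> miss, prune
    N10 x:[26,80/3] y:[25,26] z:[24,29] -> hit [26,26] leaf, test {P6@t=26}
    N11 x:[80/3,82/3] y:[30,32] z:[34,37] -> miss, prune
  N5 x:[55/3,71/3] y:[29,50] z:[31,46] -> miss, prune
  N7 x:[23,31] y:[32,45] z:[31,54] -> miss, prune
  N16 x:[52/3,64/3] y:[12,33] z:[17,49] -> hit [52/3,64/3], descend [1, 9, 12, 17]
    N1 x:[52/3,19] y:[28,33] z:[48,49] -> miss, prune
    N9 x:[56/3,19] y:[12,13] z:[17,19] -> miss, prune
    N12 x:[59/3,64/3] y:[23,28] z:[26,31] -> miss, prune
    N17 x:[58/3,61/3] y:[12,15] z:[30,34] -> miss, prune

order=[0, 3, 2, 10, 11, 5, 7, 16, 1, 9, 12, 17]  |boxes|=12  |leaves|=1  hit=P6

== RESULT ==
[0, 3, 2, 10, 11, 5, 7, 16, 1, 9, 12, 17]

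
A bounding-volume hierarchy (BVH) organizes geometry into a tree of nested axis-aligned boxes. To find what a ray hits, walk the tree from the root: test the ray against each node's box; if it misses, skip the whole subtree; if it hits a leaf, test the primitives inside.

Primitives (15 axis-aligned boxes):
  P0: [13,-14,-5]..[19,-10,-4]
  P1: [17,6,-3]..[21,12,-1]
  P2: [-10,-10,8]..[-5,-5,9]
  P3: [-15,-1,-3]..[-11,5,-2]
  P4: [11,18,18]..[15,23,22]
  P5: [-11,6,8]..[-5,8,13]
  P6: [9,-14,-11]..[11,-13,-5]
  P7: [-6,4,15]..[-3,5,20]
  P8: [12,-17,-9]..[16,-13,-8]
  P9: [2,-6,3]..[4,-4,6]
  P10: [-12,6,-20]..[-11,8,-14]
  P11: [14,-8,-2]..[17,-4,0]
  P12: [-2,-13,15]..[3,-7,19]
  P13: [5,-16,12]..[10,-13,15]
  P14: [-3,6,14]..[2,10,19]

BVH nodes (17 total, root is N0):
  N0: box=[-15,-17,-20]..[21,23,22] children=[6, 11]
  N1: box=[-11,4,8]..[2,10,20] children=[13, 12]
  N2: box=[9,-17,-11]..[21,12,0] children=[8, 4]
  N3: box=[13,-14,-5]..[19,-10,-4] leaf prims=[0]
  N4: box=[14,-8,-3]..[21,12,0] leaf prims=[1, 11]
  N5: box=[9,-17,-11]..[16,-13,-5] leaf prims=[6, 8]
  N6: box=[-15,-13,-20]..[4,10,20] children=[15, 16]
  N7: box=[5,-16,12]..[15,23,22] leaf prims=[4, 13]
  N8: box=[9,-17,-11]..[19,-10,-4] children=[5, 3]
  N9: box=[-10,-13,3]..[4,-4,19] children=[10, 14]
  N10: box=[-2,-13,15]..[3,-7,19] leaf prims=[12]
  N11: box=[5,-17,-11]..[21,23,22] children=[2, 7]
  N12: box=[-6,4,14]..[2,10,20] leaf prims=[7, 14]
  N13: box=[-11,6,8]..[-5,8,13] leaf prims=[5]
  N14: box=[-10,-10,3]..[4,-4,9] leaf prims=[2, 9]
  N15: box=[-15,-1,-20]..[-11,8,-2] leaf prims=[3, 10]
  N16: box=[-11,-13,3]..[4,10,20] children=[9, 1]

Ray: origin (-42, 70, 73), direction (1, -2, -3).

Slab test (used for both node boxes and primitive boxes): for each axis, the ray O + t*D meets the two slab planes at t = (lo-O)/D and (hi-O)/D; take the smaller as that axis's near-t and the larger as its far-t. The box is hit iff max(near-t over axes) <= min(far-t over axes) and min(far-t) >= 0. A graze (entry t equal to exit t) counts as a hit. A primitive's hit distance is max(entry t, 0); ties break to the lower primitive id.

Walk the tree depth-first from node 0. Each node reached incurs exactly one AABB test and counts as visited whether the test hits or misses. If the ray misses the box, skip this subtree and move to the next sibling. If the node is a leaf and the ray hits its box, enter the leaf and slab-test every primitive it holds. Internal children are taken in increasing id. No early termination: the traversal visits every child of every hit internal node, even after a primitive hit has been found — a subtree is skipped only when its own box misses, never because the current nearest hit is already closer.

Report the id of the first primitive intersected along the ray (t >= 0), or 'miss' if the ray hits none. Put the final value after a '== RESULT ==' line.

Trace the traversal:
N0 x:[27,63] y:[47/2,87/2] z:[17,31] -> hit [27,31], descend [6, 11]
  N6 x:[27,46] y:[30,83/2] z:[53/3,31] -> hit [30,31], descend [15, 16]
    N15 x:[27,31] y:[31,71/2] z:[25,31] -> hit [31,31] leaf, test {P3(miss), P10@t=31}
    N16 x:[31,46] y:[30,83/2] z:[53/3,70/3] -> miss, prune
  N11 x:[47,63] y:[47/2,87/2] z:[17,28] -> miss, prune

Visited [0, 6, 15, 16, 11]. Tests: 5 box, 1 leaf. Nearest: P10.

== RESULT ==
10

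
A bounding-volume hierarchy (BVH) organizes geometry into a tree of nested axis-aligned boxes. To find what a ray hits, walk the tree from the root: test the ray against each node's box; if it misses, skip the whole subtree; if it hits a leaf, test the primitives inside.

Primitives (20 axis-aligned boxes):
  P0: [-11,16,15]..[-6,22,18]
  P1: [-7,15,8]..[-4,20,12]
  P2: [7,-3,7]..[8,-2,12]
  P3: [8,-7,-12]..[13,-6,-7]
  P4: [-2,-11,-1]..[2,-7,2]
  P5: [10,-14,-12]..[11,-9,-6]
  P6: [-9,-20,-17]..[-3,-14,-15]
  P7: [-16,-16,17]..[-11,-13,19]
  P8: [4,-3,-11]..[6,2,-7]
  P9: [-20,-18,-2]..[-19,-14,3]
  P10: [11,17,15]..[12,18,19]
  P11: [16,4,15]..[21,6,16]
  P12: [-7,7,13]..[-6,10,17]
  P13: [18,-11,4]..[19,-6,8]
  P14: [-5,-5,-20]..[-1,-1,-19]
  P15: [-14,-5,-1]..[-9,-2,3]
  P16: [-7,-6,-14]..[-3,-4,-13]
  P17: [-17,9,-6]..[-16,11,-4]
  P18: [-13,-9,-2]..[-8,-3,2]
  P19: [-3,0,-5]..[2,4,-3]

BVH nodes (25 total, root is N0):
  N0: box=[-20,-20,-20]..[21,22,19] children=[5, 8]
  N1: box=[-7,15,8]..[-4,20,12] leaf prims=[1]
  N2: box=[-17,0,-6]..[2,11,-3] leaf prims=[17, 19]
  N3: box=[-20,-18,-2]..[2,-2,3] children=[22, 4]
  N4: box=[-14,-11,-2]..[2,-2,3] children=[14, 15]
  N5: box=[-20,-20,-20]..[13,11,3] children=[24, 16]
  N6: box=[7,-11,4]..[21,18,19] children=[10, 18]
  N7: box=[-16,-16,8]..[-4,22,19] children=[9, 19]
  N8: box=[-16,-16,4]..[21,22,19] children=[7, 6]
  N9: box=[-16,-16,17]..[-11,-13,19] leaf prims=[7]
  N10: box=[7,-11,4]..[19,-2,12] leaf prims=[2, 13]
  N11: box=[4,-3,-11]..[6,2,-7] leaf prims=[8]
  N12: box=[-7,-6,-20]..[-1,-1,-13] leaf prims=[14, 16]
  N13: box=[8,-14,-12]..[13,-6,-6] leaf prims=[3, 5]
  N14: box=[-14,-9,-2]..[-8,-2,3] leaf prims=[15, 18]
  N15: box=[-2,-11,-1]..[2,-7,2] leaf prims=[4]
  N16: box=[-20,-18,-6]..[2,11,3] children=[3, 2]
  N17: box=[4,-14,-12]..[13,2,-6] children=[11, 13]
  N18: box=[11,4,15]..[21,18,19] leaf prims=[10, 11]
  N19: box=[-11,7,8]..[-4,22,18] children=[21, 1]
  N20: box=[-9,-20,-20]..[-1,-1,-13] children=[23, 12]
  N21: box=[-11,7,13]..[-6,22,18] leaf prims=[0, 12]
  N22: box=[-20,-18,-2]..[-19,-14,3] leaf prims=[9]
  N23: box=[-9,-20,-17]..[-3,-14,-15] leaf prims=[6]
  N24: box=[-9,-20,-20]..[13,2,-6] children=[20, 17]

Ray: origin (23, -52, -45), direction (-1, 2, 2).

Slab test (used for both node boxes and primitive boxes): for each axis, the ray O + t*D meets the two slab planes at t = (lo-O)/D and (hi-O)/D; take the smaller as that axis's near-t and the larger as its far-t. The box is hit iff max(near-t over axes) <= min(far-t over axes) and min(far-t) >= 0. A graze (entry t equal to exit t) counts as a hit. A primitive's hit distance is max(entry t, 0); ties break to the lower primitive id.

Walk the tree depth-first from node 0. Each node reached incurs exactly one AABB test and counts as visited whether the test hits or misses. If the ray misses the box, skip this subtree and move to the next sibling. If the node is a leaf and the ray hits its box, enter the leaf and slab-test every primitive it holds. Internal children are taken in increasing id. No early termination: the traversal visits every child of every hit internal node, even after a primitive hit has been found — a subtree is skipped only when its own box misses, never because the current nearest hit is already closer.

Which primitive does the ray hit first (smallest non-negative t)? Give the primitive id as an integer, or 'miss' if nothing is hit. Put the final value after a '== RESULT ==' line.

Walk:
N0 x:[2,43] y:[16,37] z:[25/2,32] -> hit [16,32], descend [5, 8]
  N5 x:[10,43] y:[16,63/2] z:[25/2,24] -> hit [16,24], descend [16, 24]
    N16 x:[21,43] y:[17,63/2] z:[39/2,24] -> hit [21,24], descend [2, 3]
      N2 x:[21,40] y:[26,63/2] z:[39/2,21] -> miss, prune
      N3 x:[21,43] y:[17,25] z:[43/2,24] -> hit [43/2,24], descend [4, 22]
        N4 x:[21,37] y:[41/2,25] z:[43/2,24] -> hit [43/2,24], descend [14, 15]
          N14 x:[31,37] y:[43/2,25] z:[43/2,24] -> miss, prune
          N15 x:[21,25] y:[41/2,45/2] z:[22,47/2] -> hit [22,45/2] leaf, test {P4@t=22}
        N22 x:[42,43] y:[17,19] z:[43/2,24] -> miss, prune
    N24 x:[10,32] y:[16,27] z:[25/2,39/2] -> hit [16,39/2], descend [17, 20]
      N17 x:[10,19] y:[19,27] z:[33/2,39/2] -> hit [19,19], descend [11, 13]
        N11 x:[17,19] y:[49/2,27] z:[17,19] -> miss, prune
        N13 x:[10,15] y:[19,23] z:[33/2,39/2] -> miss, prune
      N20 x:[24,32] y:[16,51/2] z:[25/2,16] -> miss, prune
  N8 x:[2,39] y:[18,37] z:[49/2,32] -> hit [49/2,32], descend [6, 7]
    N6 x:[2,16] y:[41/2,35] z:[49/2,32] -> miss, prune
    N7 x:[27,39] y:[18,37] z:[53/2,32] -> hit [27,32], descend [9, 19]
      N9 x:[34,39] y:[18,39/2] z:[31,32] -> miss, prune
      N19 x:[27,34] y:[59/2,37] z:[53/2,63/2] -> hit [59/2,63/2], descend [1, 21]
        N1 x:[27,30] y:[67/2,36] z:[53/2,57/2] -> miss, prune
        N21 x:[29,34] y:[59/2,37] z:[29,63/2] -> hit [59/2,63/2] leaf, test {P0(miss), P12@t=59/2}

Visited [0, 5, 16, 2, 3, 4, 14, 15, 22, 24, 17, 11, 13, 20, 8, 6, 7, 9, 19, 1, 21]. Tests: 21 box, 2 leaf. Nearest: P4.

== RESULT ==
4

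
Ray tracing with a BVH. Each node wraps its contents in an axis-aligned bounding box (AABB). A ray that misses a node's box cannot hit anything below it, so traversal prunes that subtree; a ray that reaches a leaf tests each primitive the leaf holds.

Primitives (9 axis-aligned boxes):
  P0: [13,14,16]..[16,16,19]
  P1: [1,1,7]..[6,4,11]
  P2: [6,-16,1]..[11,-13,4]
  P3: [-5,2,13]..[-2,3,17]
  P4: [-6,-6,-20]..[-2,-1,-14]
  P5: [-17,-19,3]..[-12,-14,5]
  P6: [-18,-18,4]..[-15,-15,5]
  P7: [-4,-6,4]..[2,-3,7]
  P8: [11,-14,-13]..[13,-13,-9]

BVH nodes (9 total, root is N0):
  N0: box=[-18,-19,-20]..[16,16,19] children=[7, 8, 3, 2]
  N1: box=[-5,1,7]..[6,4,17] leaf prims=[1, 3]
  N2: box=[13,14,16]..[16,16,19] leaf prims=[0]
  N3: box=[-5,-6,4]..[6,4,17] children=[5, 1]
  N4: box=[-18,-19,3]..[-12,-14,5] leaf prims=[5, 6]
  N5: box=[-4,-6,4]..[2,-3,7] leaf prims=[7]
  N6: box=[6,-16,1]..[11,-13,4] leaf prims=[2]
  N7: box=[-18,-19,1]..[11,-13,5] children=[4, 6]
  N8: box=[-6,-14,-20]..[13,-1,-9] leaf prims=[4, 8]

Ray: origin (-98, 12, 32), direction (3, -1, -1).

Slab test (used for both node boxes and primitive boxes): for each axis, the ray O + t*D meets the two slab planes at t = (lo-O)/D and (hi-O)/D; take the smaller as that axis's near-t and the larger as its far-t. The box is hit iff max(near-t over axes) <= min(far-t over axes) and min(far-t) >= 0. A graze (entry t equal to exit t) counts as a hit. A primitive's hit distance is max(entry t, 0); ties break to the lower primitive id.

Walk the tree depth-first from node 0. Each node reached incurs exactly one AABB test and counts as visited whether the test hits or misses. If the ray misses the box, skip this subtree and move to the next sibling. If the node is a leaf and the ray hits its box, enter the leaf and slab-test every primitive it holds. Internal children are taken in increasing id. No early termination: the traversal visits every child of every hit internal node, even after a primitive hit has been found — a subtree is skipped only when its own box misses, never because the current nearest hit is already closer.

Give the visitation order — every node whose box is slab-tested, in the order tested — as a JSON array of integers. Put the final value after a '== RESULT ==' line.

Trace the traversal:
N0 x:[80/3,38] y:[-4,31] z:[13,52] -> hit [80/3,31], descend [2, 3, 7, 8]
  N2 x:[37,38] y:[-4,-2] z:[13,16] -> miss, prune
  N3 x:[31,104/3] y:[8,18] z:[15,28] -> miss, prune
  N7 x:[80/3,109/3] y:[25,31] z:[27,31] -> hit [27,31], descend [4, 6]
    N4 x:[80/3,86/3] y:[26,31] z:[27,29] -> hit [27,86/3] leaf, test {P5@t=27, P6@t=27}
    N6 x:[104/3,109/3] y:[25,28] z:[28,31] -> miss, prune
  N8 x:[92/3,37] y:[13,26] z:[41,52] -> miss, prune

order=[0, 2, 3, 7, 4, 6, 8]  |boxes|=7  |leaves|=1  hit=P5

== RESULT ==
[0, 2, 3, 7, 4, 6, 8]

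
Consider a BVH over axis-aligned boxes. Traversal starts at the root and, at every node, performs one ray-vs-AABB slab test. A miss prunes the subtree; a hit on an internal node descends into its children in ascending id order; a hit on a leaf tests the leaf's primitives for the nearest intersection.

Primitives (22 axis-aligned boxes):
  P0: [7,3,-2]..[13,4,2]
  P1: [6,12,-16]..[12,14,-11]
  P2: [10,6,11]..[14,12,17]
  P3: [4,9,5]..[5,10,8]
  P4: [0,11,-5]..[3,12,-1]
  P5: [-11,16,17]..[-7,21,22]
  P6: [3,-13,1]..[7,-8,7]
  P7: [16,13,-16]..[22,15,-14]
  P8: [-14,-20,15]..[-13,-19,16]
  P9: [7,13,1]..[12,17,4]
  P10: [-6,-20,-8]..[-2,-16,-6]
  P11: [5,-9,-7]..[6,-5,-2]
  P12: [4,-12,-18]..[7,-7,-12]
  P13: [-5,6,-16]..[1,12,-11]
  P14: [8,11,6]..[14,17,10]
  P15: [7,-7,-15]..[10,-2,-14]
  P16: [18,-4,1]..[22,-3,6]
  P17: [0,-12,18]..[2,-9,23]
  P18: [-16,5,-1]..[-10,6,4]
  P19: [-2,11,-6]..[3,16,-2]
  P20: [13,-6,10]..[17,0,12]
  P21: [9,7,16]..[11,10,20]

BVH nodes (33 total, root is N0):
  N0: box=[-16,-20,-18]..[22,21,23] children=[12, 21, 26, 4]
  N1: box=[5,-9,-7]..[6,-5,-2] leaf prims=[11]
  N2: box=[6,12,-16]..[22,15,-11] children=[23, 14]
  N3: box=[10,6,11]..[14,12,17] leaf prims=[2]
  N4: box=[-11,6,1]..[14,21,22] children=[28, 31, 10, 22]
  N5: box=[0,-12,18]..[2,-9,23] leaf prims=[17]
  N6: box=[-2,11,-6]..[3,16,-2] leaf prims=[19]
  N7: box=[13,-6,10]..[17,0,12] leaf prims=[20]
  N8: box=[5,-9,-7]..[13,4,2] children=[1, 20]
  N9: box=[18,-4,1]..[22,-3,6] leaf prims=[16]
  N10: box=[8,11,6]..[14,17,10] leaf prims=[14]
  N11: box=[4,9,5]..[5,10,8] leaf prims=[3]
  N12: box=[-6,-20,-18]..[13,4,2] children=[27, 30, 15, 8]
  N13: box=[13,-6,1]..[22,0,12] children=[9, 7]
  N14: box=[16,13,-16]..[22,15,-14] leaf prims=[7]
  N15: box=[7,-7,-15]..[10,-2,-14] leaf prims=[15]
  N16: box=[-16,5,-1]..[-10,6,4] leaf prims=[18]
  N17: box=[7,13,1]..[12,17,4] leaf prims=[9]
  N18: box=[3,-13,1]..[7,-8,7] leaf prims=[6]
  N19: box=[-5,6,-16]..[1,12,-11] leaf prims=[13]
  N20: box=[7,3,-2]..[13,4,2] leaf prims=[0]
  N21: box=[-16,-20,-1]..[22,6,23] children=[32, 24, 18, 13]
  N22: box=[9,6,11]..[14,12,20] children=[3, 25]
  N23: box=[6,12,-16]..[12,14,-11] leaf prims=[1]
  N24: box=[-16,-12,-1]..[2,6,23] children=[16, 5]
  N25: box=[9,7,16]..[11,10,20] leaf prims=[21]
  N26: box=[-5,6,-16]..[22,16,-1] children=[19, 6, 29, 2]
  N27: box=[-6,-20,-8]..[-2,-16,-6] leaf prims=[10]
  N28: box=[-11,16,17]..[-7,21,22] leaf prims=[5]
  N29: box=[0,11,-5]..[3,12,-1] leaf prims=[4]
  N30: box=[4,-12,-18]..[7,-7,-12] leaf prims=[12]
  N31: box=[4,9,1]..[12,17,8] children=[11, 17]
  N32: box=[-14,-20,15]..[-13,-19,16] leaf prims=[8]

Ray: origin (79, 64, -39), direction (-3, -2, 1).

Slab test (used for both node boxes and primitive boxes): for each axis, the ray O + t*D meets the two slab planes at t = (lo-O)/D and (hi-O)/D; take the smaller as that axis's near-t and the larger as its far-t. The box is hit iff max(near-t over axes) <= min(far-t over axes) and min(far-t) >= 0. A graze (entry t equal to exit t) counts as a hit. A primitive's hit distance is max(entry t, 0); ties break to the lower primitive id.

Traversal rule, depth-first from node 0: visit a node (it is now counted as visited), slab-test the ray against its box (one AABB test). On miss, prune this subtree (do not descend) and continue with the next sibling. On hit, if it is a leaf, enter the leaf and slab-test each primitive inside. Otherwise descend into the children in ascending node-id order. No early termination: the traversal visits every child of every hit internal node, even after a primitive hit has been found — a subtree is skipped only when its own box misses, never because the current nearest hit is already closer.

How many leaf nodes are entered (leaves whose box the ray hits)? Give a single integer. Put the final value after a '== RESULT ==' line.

Trace the traversal:
N0 x:[19,95/3] y:[43/2,42] z:[21,62] -> hit [43/2,95/3], descend [4, 12, 21, 26]
  N4 x:[65/3,30] y:[43/2,29] z:[40,61] -> miss, prune
  N12 x:[22,85/3] y:[30,42] z:[21,41] -> miss, prune
  N21 x:[19,95/3] y:[29,42] z:[38,62] -> miss, prune
  N26 x:[19,28] y:[24,29] z:[23,38] -> hit [24,28], descend [2, 6, 19, 29]
    N2 x:[19,73/3] y:[49/2,26] z:[23,28] -> miss, prune
    N6 x:[76/3,27] y:[24,53/2] z:[33,37] -> miss, prune
    N19 x:[26,28] y:[26,29] z:[23,28] -> hit [26,28] leaf, test {P13@t=26}
    N29 x:[76/3,79/3] y:[26,53/2] z:[34,38] -> miss, prune

order=[0, 4, 12, 21, 26, 2, 6, 19, 29]  |boxes|=9  |leaves|=1  hit=P13

== RESULT ==
1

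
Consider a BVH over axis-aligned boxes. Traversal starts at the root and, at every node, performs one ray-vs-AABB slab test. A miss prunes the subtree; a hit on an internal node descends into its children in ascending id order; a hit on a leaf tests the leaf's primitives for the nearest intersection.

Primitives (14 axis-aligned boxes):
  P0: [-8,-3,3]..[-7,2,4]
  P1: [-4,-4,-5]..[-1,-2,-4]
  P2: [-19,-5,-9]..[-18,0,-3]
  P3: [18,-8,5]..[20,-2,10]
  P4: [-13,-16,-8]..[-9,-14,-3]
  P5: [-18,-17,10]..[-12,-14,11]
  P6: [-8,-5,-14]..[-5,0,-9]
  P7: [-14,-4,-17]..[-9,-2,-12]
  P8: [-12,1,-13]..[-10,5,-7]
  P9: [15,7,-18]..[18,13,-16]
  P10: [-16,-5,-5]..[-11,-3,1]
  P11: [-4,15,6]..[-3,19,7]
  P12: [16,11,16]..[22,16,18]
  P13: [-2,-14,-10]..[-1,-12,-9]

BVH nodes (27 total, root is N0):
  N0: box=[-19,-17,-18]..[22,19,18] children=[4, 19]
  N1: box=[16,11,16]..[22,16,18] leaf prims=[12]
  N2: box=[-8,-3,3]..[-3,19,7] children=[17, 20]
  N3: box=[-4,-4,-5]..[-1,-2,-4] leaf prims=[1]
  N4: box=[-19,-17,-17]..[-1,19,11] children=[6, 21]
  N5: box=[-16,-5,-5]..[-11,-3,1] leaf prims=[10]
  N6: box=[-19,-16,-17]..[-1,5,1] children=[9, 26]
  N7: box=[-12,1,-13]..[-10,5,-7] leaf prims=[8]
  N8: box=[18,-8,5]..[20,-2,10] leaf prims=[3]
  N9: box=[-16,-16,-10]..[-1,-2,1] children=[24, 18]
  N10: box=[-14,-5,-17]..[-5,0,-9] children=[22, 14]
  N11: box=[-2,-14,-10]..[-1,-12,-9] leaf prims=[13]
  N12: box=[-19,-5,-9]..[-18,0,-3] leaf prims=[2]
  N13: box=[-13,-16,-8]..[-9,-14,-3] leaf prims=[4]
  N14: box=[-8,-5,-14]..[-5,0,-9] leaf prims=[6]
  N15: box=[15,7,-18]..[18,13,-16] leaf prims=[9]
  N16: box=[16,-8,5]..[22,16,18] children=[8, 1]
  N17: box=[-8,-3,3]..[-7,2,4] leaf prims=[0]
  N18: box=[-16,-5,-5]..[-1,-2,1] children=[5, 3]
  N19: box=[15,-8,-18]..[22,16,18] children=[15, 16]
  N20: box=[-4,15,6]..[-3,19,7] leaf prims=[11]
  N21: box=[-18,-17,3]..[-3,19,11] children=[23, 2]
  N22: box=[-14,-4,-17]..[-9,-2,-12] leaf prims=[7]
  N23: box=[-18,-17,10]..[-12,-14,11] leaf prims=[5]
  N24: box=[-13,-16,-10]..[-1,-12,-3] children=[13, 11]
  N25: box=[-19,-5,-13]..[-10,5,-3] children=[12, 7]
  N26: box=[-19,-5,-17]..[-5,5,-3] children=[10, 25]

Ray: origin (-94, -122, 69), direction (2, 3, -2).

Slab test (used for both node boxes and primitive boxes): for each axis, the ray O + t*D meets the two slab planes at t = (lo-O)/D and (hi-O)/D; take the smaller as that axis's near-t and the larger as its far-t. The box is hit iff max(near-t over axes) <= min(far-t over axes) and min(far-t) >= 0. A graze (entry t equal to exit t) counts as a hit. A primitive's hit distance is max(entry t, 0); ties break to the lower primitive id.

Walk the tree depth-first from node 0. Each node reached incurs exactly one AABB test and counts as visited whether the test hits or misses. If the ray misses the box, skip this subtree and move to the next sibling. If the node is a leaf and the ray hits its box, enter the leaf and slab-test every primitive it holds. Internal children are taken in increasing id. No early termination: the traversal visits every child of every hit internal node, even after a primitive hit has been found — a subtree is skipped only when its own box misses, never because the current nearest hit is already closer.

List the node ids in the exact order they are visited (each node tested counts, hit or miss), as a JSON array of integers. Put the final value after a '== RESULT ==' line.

Walk:
N0 x:[75/2,58] y:[35,47] z:[51/2,87/2] -> hit [75/2,87/2], descend [4, 19]
  N4 x:[75/2,93/2] y:[35,47] z:[29,43] -> hit [75/2,43], descend [6, 21]
    N6 x:[75/2,93/2] y:[106/3,127/3] z:[34,43] -> hit [75/2,127/3], descend [9, 26]
      N9 x:[39,93/2] y:[106/3,40] z:[34,79/2] -> hit [39,79/2], descend [18, 24]
        N18 x:[39,93/2] y:[39,40] z:[34,37] -> miss, prune
        N24 x:[81/2,93/2] y:[106/3,110/3] z:[36,79/2] -> miss, prune
      N26 x:[75/2,89/2] y:[39,127/3] z:[36,43] -> hit [39,127/3], descend [10, 25]
        N10 x:[40,89/2] y:[39,122/3] z:[39,43] -> hit [40,122/3], descend [14, 22]
          N14 x:[43,89/2] y:[39,122/3] z:[39,83/2] -> miss, prune
          N22 x:[40,85/2] y:[118/3,40] z:[81/2,43] -> miss, prune
        N25 x:[75/2,42] y:[39,127/3] z:[36,41] -> hit [39,41], descend [7, 12]
          N7 x:[41,42] y:[41,127/3] z:[38,41] -> hit [41,41] leaf, test {P8@t=41}
          N12 x:[75/2,38] y:[39,122/3] z:[36,39] -> miss, prune
    N21 x:[38,91/2] y:[35,47] z:[29,33] -> miss, prune
  N19 x:[109/2,58] y:[38,46] z:[51/2,87/2] -> miss, prune

order=[0, 4, 6, 9, 18, 24, 26, 10, 14, 22, 25, 7, 12, 21, 19]  |boxes|=15  |leaves|=1  hit=P8

== RESULT ==
[0, 4, 6, 9, 18, 24, 26, 10, 14, 22, 25, 7, 12, 21, 19]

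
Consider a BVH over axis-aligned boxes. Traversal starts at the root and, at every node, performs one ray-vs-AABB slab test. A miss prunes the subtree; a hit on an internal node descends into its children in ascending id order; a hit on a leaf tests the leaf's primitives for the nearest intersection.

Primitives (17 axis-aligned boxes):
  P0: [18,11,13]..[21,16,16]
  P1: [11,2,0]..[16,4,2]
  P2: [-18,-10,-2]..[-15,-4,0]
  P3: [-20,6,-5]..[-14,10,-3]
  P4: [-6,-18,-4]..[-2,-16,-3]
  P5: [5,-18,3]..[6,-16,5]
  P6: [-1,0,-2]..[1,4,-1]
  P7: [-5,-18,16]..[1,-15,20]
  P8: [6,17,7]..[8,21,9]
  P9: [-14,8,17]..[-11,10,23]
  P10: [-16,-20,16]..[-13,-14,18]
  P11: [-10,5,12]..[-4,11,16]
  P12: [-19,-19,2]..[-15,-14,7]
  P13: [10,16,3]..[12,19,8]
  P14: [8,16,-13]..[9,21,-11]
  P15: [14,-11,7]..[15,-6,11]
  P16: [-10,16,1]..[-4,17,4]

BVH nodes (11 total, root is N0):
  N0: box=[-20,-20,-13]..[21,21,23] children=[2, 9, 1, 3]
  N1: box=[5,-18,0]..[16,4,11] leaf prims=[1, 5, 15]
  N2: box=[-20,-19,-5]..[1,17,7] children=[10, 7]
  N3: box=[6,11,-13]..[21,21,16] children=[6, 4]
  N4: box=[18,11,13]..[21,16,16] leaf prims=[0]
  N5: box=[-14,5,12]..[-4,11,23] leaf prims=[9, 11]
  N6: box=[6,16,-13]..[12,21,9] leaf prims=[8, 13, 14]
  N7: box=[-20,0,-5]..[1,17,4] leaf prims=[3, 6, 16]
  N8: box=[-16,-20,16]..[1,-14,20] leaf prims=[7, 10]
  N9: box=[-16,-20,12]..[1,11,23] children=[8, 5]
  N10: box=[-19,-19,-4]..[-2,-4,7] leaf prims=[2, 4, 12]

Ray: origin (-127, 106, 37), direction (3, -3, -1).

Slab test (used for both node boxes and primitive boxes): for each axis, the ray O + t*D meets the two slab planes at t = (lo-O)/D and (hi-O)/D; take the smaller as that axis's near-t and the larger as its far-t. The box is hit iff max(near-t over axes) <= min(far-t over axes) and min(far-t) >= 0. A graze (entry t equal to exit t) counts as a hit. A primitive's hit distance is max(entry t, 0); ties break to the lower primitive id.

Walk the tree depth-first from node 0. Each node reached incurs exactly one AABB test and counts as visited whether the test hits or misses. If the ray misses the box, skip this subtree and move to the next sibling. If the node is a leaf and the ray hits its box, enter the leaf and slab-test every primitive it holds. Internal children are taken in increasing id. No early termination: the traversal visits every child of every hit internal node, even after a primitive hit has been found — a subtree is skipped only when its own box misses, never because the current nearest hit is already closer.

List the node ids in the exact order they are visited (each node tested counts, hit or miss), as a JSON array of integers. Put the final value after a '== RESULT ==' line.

Traverse from the root:
N0 x:[107/3,148/3] y:[85/3,42] z:[14,50] -> hit [107/3,42], descend [1, 2, 3, 9]
  N1 x:[44,143/3] y:[34,124/3] z:[26,37] -> miss, prune
  N2 x:[107/3,128/3] y:[89/3,125/3] z:[30,42] -> hit [107/3,125/3], descend [7, 10]
    N7 x:[107/3,128/3] y:[89/3,106/3] z:[33,42] -> miss, prune
    N10 x:[36,125/3] y:[110/3,125/3] z:[30,41] -> hit [110/3,41] leaf, test {P2@t=37, P4@t=122/3, P12(miss)}
  N3 x:[133/3,148/3] y:[85/3,95/3] z:[21,50] -> miss, prune
  N9 x:[37,128/3] y:[95/3,42] z:[14,25] -> miss, prune

Visited [0, 1, 2, 7, 10, 3, 9]. Tests: 7 box, 1 leaf. Nearest: P2.

== RESULT ==
[0, 1, 2, 7, 10, 3, 9]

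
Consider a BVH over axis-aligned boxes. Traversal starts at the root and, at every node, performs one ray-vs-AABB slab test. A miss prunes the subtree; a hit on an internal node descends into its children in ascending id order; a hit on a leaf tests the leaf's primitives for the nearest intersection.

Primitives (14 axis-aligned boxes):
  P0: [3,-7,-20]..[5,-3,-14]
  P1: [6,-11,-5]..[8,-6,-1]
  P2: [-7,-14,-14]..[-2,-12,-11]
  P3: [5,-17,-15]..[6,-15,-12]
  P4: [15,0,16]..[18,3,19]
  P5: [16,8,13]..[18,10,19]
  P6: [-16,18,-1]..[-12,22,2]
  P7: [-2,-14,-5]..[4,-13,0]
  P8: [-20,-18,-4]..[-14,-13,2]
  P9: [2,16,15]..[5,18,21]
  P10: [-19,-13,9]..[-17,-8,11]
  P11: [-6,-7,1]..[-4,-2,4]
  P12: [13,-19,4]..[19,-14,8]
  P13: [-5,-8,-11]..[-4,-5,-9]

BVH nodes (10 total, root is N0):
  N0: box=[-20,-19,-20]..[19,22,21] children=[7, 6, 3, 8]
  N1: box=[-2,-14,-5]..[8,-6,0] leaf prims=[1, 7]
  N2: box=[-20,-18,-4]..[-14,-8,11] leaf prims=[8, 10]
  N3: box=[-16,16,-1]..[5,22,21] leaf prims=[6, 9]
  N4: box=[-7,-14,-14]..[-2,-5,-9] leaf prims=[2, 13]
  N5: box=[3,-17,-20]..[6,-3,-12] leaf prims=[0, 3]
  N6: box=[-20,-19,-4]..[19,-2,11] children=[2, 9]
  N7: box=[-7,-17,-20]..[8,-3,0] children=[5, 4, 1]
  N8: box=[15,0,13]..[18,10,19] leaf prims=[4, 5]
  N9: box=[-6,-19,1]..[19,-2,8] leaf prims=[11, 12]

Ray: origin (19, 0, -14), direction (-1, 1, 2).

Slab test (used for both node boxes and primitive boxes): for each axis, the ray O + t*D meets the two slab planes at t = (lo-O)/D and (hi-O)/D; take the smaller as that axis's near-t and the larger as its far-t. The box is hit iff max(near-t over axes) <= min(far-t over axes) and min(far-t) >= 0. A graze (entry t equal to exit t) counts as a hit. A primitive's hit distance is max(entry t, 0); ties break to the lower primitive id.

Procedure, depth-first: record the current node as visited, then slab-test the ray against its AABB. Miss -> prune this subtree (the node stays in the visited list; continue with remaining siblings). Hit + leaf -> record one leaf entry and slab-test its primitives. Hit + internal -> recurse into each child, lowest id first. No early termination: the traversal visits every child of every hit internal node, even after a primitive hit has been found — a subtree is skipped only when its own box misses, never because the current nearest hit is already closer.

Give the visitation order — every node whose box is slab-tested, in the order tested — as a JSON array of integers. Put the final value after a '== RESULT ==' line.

Trace the traversal:
N0 x:[0,39] y:[-19,22] z:[-3,35/2] -> hit [0,35/2], descend [3, 6, 7, 8]
  N3 x:[14,35] y:[16,22] z:[13/2,35/2] -> hit [16,35/2] leaf, test {P6(miss), P9@t=16}
  N6 x:[0,39] y:[-19,-2] z:[5,25/2] -> miss, prune
  N7 x:[11,26] y:[-17,-3] z:[-3,7] -> miss, prune
  N8 x:[1,4] y:[0,10] z:[27/2,33/2] -> miss, prune

Summary -> nodes [0, 3, 6, 7, 8]; box-tests=5; leaf-entries=1; first=P9

== RESULT ==
[0, 3, 6, 7, 8]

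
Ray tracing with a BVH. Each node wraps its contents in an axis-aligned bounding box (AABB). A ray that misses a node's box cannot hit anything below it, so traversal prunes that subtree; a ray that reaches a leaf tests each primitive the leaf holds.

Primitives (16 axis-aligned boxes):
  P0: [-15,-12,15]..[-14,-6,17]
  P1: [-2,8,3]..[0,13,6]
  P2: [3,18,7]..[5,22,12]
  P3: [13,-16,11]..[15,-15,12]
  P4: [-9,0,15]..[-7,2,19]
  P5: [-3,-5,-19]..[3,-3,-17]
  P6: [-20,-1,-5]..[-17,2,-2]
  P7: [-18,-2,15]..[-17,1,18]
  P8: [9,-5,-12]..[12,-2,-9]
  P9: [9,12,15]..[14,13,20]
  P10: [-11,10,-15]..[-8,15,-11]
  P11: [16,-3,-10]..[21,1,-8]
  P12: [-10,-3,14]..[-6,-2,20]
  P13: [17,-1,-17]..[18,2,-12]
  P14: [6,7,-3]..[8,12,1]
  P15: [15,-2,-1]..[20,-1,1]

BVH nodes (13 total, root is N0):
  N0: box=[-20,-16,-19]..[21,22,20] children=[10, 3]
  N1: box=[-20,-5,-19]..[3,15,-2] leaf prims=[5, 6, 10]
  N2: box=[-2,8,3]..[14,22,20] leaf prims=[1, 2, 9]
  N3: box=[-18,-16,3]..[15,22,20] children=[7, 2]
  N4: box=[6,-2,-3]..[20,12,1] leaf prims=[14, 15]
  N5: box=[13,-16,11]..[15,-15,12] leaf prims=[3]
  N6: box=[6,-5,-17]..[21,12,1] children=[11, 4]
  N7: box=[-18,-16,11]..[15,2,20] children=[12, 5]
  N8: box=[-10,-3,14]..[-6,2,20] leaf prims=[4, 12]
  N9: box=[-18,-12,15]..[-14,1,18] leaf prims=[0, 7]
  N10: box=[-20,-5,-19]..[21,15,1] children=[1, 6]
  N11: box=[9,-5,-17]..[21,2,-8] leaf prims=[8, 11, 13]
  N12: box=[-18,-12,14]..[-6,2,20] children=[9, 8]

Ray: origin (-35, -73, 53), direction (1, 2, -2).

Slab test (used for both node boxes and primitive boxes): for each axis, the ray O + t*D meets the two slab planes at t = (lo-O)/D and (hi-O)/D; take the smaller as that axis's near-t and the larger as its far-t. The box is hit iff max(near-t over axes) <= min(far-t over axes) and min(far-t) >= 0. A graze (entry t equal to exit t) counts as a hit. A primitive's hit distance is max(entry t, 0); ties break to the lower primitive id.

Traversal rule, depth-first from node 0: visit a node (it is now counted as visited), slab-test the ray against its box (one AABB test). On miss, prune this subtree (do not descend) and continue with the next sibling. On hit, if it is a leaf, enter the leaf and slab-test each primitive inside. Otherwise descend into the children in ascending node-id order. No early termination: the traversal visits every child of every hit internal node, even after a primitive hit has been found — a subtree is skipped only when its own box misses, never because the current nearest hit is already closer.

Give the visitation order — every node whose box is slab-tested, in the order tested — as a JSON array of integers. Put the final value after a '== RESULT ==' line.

Traverse from the root:
N0 x:[15,56] y:[57/2,95/2] z:[33/2,36] -> hit [57/2,36], descend [3, 10]
  N3 x:[17,50] y:[57/2,95/2] z:[33/2,25] -> miss, prune
  N10 x:[15,56] y:[34,44] z:[26,36] -> hit [34,36], descend [1, 6]
    N1 x:[15,38] y:[34,44] z:[55/2,36] -> hit [34,36] leaf, test {P5@t=35, P6(miss), P10(miss)}
    N6 x:[41,56] y:[34,85/2] z:[26,35] -> miss, prune

5 AABB tests over nodes [0, 3, 10, 1, 6]; 1 leaf entered; closest P5.

== RESULT ==
[0, 3, 10, 1, 6]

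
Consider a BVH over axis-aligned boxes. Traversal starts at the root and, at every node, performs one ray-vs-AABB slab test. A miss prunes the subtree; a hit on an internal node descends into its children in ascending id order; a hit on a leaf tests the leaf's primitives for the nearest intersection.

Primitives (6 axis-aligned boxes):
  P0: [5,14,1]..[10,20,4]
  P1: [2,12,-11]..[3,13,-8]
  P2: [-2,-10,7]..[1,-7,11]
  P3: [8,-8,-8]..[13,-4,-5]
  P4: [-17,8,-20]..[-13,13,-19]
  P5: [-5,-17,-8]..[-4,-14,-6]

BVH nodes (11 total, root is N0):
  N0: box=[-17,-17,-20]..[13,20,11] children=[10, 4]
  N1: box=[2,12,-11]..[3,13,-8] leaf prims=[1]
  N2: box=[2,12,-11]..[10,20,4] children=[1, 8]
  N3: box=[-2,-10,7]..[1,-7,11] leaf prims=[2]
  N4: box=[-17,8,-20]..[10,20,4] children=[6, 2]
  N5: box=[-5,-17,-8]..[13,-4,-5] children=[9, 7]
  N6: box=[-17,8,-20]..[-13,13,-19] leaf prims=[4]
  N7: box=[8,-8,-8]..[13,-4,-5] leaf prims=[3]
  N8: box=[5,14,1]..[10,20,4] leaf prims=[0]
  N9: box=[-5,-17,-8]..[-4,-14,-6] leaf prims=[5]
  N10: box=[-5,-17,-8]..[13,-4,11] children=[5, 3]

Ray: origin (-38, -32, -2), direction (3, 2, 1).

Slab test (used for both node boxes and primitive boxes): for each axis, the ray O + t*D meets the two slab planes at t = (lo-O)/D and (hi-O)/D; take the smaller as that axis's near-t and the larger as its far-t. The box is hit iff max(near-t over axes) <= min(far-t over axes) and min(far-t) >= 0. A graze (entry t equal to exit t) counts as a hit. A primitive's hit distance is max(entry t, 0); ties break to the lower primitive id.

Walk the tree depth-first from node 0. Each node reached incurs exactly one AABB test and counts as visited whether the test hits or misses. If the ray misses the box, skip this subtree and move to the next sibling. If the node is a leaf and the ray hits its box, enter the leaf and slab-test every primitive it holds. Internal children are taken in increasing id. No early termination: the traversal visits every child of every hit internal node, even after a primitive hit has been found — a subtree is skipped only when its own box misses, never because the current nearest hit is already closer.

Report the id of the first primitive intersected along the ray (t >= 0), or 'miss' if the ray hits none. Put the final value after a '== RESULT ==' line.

Walk:
N0 x:[7,17] y:[15/2,26] z:[-18,13] -> hit [15/2,13], descend [4, 10]
  N4 x:[7,16] y:[20,26] z:[-18,6] -> miss, prune
  N10 x:[11,17] y:[15/2,14] z:[-6,13] -> hit [11,13], descend [3, 5]
    N3 x:[12,13] y:[11,25/2] z:[9,13] -> hit [12,25/2] leaf, test {P2@t=12}
    N5 x:[11,17] y:[15/2,14] z:[-6,-3] -> miss, prune

5 AABB tests over nodes [0, 4, 10, 3, 5]; 1 leaf entered; closest P2.

== RESULT ==
2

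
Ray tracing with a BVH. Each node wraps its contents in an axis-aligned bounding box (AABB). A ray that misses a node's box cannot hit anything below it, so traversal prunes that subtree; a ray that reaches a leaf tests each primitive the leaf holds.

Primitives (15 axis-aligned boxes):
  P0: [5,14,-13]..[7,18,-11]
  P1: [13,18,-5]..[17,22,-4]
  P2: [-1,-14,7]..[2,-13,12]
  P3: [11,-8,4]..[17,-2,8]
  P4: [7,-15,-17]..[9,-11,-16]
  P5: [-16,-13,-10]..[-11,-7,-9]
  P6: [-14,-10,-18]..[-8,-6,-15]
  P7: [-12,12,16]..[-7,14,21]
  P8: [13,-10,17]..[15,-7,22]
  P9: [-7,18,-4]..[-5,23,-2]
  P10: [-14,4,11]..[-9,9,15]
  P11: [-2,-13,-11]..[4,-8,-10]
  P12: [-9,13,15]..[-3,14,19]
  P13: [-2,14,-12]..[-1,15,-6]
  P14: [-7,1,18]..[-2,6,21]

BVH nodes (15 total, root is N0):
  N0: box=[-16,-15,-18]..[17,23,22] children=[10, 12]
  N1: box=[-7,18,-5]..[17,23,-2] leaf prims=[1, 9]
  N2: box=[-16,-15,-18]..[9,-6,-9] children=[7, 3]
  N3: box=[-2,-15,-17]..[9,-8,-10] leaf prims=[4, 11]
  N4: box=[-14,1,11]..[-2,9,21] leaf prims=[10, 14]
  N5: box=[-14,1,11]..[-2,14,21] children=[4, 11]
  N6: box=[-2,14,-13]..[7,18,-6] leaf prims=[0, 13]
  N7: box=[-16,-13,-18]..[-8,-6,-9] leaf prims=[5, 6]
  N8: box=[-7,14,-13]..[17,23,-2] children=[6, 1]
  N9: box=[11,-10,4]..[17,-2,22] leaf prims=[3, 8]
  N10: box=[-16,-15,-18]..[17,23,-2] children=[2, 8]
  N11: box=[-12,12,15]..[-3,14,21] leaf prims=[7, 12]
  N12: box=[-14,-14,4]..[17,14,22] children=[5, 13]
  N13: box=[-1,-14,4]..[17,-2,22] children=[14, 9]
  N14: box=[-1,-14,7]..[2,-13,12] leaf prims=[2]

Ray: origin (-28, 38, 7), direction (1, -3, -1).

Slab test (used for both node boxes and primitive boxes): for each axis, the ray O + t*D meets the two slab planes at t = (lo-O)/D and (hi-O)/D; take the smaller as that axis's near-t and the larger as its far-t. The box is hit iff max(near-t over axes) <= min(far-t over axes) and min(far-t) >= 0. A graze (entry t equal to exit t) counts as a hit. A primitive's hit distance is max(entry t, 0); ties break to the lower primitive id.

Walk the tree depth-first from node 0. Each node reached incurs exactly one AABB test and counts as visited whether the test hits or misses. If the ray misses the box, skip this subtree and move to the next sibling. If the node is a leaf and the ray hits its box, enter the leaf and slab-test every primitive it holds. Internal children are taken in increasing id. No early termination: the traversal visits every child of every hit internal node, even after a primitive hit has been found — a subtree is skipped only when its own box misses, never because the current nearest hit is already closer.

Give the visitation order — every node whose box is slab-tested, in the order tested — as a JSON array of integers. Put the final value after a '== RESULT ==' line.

Traverse from the root:
N0 x:[12,45] y:[5,53/3] z:[-15,25] -> hit [12,53/3], descend [10, 12]
  N10 x:[12,45] y:[5,53/3] z:[9,25] -> hit [12,53/3], descend [2, 8]
    N2 x:[12,37] y:[44/3,53/3] z:[16,25] -> hit [16,53/3], descend [3, 7]
      N3 x:[26,37] y:[46/3,53/3] z:[17,24] -> miss, prune
      N7 x:[12,20] y:[44/3,17] z:[16,25] -> hit [16,17] leaf, test {P5@t=16, P6(miss)}
    N8 x:[21,45] y:[5,8] z:[9,20] -> miss, prune
  N12 x:[14,45] y:[8,52/3] z:[-15,3] -> miss, prune

7 AABB tests over nodes [0, 10, 2, 3, 7, 8, 12]; 1 leaf entered; closest P5.

== RESULT ==
[0, 10, 2, 3, 7, 8, 12]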